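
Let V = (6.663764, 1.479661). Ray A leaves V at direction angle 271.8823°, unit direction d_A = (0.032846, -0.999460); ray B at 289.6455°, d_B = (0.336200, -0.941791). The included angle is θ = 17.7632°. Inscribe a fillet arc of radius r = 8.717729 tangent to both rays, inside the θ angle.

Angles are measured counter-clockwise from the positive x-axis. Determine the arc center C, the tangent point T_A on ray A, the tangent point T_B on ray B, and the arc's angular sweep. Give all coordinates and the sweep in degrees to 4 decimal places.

bisector direction at 280.7639° = (0.186762,-0.982405)
center distance |VC| = r/sin(θ/2) = 8.717729/sin(8.8816°) = 56.464497
C = V + |VC|·bis = (17.2092,-53.9913)
T_A = V + ((C−V)·d_A)·d_A = V + 55.7875·d_A = (8.4962,-54.2777)
T_B = V + ((C−V)·d_B)·d_B = V + 55.7875·d_B = (25.4195,-51.0605)
sweep = 180° − θ = 162.2368°

center=(17.2092,-53.9913) T_A=(8.4962,-54.2777) T_B=(25.4195,-51.0605) sweep=162.2368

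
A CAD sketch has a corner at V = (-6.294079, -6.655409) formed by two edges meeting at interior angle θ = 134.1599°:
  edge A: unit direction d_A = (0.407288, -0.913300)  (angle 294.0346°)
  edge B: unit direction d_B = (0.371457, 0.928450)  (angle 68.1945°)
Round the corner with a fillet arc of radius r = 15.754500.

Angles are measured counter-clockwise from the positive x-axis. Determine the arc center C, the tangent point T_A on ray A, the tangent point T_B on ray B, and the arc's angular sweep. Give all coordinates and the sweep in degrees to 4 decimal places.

bisector direction at 1.1146° = (0.999811,0.019451)
center distance |VC| = r/sin(θ/2) = 15.754500/sin(67.0799°) = 17.104950
C = V + |VC|·bis = (10.8076,-6.3227)
T_A = V + ((C−V)·d_A)·d_A = V + 6.6615·d_A = (-3.5809,-12.7393)
T_B = V + ((C−V)·d_B)·d_B = V + 6.6615·d_B = (-3.8196,-0.4706)
sweep = 180° − θ = 45.8401°

center=(10.8076,-6.3227) T_A=(-3.5809,-12.7393) T_B=(-3.8196,-0.4706) sweep=45.8401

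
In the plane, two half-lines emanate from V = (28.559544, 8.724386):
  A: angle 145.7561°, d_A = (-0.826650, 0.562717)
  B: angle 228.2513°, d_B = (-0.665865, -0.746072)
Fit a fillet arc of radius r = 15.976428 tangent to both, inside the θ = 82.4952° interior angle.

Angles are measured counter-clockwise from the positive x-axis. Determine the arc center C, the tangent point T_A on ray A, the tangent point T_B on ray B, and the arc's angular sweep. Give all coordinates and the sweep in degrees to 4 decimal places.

center=(4.5085,5.7697) T_A=(13.4987,18.9766) T_B=(16.4280,-4.8684) sweep=97.5048

bisector direction at 187.0037° = (-0.992538,-0.121933)
center distance |VC| = r/sin(θ/2) = 15.976428/sin(41.2476°) = 24.231884
C = V + |VC|·bis = (4.5085,5.7697)
T_A = V + ((C−V)·d_A)·d_A = V + 18.2192·d_A = (13.4987,18.9766)
T_B = V + ((C−V)·d_B)·d_B = V + 18.2192·d_B = (16.4280,-4.8684)
sweep = 180° − θ = 97.5048°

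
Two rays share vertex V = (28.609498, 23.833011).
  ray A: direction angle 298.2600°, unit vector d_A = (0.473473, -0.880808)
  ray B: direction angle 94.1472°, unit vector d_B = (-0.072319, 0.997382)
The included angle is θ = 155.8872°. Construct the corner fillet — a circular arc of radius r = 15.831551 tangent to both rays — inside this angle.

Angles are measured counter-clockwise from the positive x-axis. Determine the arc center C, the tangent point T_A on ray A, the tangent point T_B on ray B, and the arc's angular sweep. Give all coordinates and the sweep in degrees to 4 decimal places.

bisector direction at 16.2036° = (0.960276,0.279051)
center distance |VC| = r/sin(θ/2) = 15.831551/sin(77.9436°) = 16.188632
C = V + |VC|·bis = (44.1551,28.3505)
T_A = V + ((C−V)·d_A)·d_A = V + 3.3814·d_A = (30.2105,20.8547)
T_B = V + ((C−V)·d_B)·d_B = V + 3.3814·d_B = (28.3650,27.2055)
sweep = 180° − θ = 24.1128°

center=(44.1551,28.3505) T_A=(30.2105,20.8547) T_B=(28.3650,27.2055) sweep=24.1128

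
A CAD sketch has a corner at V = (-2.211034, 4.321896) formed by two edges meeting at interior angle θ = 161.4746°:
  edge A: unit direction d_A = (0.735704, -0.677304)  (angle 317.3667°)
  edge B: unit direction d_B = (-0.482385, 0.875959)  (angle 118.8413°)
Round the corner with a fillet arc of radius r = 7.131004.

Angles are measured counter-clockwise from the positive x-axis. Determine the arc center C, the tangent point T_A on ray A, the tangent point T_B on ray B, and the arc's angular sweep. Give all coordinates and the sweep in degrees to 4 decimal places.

center=(3.4744,8.7805) T_A=(-1.3554,3.5342) T_B=(-2.7720,5.3406) sweep=18.5254

bisector direction at 38.1040° = (0.786892,0.617091)
center distance |VC| = r/sin(θ/2) = 7.131004/sin(80.7373°) = 7.225216
C = V + |VC|·bis = (3.4744,8.7805)
T_A = V + ((C−V)·d_A)·d_A = V + 1.1630·d_A = (-1.3554,3.5342)
T_B = V + ((C−V)·d_B)·d_B = V + 1.1630·d_B = (-2.7720,5.3406)
sweep = 180° − θ = 18.5254°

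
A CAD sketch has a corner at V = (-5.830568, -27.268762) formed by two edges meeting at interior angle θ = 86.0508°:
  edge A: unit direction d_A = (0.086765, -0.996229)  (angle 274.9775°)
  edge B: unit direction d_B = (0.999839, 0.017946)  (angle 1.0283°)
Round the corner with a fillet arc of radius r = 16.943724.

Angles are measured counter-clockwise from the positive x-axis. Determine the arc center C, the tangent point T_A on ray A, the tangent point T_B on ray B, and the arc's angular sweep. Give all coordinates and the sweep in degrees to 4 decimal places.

center=(12.6244,-43.8840) T_A=(-4.2555,-45.3541) T_B=(12.3203,-26.9430) sweep=93.9492

bisector direction at 318.0029° = (0.743179,-0.669093)
center distance |VC| = r/sin(θ/2) = 16.943724/sin(43.0254°) = 24.832427
C = V + |VC|·bis = (12.6244,-43.8840)
T_A = V + ((C−V)·d_A)·d_A = V + 18.1538·d_A = (-4.2555,-45.3541)
T_B = V + ((C−V)·d_B)·d_B = V + 18.1538·d_B = (12.3203,-26.9430)
sweep = 180° − θ = 93.9492°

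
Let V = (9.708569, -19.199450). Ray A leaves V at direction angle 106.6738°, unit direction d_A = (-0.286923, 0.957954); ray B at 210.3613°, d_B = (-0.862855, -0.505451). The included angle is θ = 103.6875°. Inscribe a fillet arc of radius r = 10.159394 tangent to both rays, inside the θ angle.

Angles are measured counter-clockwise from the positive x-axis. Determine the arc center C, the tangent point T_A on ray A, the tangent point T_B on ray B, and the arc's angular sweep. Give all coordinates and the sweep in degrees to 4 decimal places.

center=(-2.3139,-14.4679) T_A=(7.4183,-11.5530) T_B=(2.8212,-23.2340) sweep=76.3125

bisector direction at 158.5175° = (-0.930530,0.366216)
center distance |VC| = r/sin(θ/2) = 10.159394/sin(51.8438°) = 12.920032
C = V + |VC|·bis = (-2.3139,-14.4679)
T_A = V + ((C−V)·d_A)·d_A = V + 7.9821·d_A = (7.4183,-11.5530)
T_B = V + ((C−V)·d_B)·d_B = V + 7.9821·d_B = (2.8212,-23.2340)
sweep = 180° − θ = 76.3125°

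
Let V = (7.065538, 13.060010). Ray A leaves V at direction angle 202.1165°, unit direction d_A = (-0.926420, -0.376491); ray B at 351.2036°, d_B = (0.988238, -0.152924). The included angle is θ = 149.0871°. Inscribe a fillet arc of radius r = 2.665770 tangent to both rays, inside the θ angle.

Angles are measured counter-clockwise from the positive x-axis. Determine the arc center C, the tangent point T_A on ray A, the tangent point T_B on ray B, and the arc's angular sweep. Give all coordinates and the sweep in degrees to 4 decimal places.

center=(7.3863,10.3129) T_A=(6.3827,12.7825) T_B=(7.7940,12.9473) sweep=30.9129

bisector direction at 276.6601° = (0.115978,-0.993252)
center distance |VC| = r/sin(θ/2) = 2.665770/sin(74.5435°) = 2.765800
C = V + |VC|·bis = (7.3863,10.3129)
T_A = V + ((C−V)·d_A)·d_A = V + 0.7371·d_A = (6.3827,12.7825)
T_B = V + ((C−V)·d_B)·d_B = V + 0.7371·d_B = (7.7940,12.9473)
sweep = 180° − θ = 30.9129°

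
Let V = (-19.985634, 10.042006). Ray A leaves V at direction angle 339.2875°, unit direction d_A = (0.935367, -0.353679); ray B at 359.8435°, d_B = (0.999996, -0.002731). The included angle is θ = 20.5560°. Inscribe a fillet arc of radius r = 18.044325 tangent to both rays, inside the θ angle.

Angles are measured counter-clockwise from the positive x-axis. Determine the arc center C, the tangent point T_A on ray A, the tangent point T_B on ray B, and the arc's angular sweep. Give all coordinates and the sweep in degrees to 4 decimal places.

bisector direction at 349.5655° = (0.983463,-0.181111)
center distance |VC| = r/sin(θ/2) = 18.044325/sin(10.2780°) = 101.131478
C = V + |VC|·bis = (79.4734,-8.2741)
T_A = V + ((C−V)·d_A)·d_A = V + 99.5087·d_A = (73.0915,-25.1521)
T_B = V + ((C−V)·d_B)·d_B = V + 99.5087·d_B = (79.5227,9.7702)
sweep = 180° − θ = 159.4440°

center=(79.4734,-8.2741) T_A=(73.0915,-25.1521) T_B=(79.5227,9.7702) sweep=159.4440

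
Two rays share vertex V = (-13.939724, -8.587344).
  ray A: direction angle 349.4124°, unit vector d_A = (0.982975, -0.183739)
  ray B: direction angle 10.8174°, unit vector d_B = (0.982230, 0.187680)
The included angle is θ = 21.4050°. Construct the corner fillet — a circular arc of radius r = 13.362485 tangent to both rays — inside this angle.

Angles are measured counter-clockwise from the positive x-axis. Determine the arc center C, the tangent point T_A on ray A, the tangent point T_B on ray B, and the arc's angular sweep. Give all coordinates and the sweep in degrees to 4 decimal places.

center=(58.0138,-8.4430) T_A=(55.5586,-21.5780) T_B=(55.5060,4.6820) sweep=158.5950

bisector direction at 0.1149° = (0.999998,0.002005)
center distance |VC| = r/sin(θ/2) = 13.362485/sin(10.7025°) = 71.953700
C = V + |VC|·bis = (58.0138,-8.4430)
T_A = V + ((C−V)·d_A)·d_A = V + 70.7020·d_A = (55.5586,-21.5780)
T_B = V + ((C−V)·d_B)·d_B = V + 70.7020·d_B = (55.5060,4.6820)
sweep = 180° − θ = 158.5950°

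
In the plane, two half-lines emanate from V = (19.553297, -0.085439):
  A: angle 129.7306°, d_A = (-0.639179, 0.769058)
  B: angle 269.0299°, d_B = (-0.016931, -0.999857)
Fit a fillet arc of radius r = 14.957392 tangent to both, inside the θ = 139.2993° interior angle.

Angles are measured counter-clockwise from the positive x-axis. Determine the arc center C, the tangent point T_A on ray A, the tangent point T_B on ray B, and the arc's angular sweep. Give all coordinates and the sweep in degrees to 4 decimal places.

center=(4.5041,-5.3793) T_A=(16.0072,4.1812) T_B=(19.4594,-5.6325) sweep=40.7007

bisector direction at 199.3802° = (-0.943337,-0.331836)
center distance |VC| = r/sin(θ/2) = 14.957392/sin(69.6496°) = 15.953127
C = V + |VC|·bis = (4.5041,-5.3793)
T_A = V + ((C−V)·d_A)·d_A = V + 5.5479·d_A = (16.0072,4.1812)
T_B = V + ((C−V)·d_B)·d_B = V + 5.5479·d_B = (19.4594,-5.6325)
sweep = 180° − θ = 40.7007°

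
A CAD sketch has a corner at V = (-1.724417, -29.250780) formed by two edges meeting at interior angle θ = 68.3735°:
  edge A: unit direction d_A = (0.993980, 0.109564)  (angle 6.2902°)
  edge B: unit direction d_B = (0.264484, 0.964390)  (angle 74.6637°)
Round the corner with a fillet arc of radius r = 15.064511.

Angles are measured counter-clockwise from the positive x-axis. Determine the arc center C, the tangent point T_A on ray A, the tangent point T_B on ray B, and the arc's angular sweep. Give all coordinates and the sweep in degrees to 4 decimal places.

center=(18.6693,-11.8471) T_A=(20.3199,-26.8209) T_B=(4.1413,-7.8627) sweep=111.6265

bisector direction at 40.4770° = (0.760667,0.649142)
center distance |VC| = r/sin(θ/2) = 15.064511/sin(34.1868°) = 26.810327
C = V + |VC|·bis = (18.6693,-11.8471)
T_A = V + ((C−V)·d_A)·d_A = V + 22.1778·d_A = (20.3199,-26.8209)
T_B = V + ((C−V)·d_B)·d_B = V + 22.1778·d_B = (4.1413,-7.8627)
sweep = 180° − θ = 111.6265°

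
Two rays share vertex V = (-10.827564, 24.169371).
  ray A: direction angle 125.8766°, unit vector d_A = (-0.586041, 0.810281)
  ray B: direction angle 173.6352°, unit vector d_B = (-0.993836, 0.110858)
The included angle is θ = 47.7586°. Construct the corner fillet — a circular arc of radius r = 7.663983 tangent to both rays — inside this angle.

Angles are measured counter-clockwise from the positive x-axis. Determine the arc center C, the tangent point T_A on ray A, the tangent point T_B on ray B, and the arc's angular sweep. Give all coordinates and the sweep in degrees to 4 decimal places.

center=(-27.1829,33.7053) T_A=(-20.9729,38.1967) T_B=(-28.0325,26.0885) sweep=132.2414

bisector direction at 149.7559° = (-0.863887,0.503685)
center distance |VC| = r/sin(θ/2) = 7.663983/sin(23.8793°) = 18.932238
C = V + |VC|·bis = (-27.1829,33.7053)
T_A = V + ((C−V)·d_A)·d_A = V + 17.3116·d_A = (-20.9729,38.1967)
T_B = V + ((C−V)·d_B)·d_B = V + 17.3116·d_B = (-28.0325,26.0885)
sweep = 180° − θ = 132.2414°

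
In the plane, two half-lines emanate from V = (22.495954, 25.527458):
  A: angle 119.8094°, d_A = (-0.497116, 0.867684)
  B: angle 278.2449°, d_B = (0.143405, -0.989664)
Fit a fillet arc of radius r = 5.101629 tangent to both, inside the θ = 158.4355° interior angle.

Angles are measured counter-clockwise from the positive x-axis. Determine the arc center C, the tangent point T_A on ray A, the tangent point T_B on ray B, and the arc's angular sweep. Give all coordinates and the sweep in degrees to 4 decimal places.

bisector direction at 199.0271° = (-0.945364,-0.326016)
center distance |VC| = r/sin(θ/2) = 5.101629/sin(79.2177°) = 5.193316
C = V + |VC|·bis = (17.5864,23.8344)
T_A = V + ((C−V)·d_A)·d_A = V + 0.9715·d_A = (22.0130,26.3705)
T_B = V + ((C−V)·d_B)·d_B = V + 0.9715·d_B = (22.6353,24.5659)
sweep = 180° − θ = 21.5645°

center=(17.5864,23.8344) T_A=(22.0130,26.3705) T_B=(22.6353,24.5659) sweep=21.5645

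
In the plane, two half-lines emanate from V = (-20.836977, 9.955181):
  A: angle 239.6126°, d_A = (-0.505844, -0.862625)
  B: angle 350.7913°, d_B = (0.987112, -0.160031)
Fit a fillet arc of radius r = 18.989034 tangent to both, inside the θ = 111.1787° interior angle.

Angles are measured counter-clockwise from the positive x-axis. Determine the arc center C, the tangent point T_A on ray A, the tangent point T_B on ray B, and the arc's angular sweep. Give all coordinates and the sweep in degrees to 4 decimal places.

bisector direction at 295.2020° = (0.425810,-0.904813)
center distance |VC| = r/sin(θ/2) = 18.989034/sin(55.5894°) = 23.016775
C = V + |VC|·bis = (-11.0362,-10.8707)
T_A = V + ((C−V)·d_A)·d_A = V + 13.0072·d_A = (-27.4166,-1.2652)
T_B = V + ((C−V)·d_B)·d_B = V + 13.0072·d_B = (-7.9974,7.8736)
sweep = 180° − θ = 68.8213°

center=(-11.0362,-10.8707) T_A=(-27.4166,-1.2652) T_B=(-7.9974,7.8736) sweep=68.8213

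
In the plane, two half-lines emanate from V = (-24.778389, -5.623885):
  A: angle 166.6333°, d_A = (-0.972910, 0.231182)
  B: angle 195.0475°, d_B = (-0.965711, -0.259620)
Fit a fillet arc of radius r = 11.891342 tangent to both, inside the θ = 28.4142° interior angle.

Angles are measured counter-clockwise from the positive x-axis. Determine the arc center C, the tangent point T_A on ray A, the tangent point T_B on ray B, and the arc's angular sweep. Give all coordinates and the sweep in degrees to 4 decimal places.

center=(-73.2247,-6.3345) T_A=(-70.4757,5.2347) T_B=(-70.1375,-17.8181) sweep=151.5858

bisector direction at 180.8404° = (-0.999892,-0.014667)
center distance |VC| = r/sin(θ/2) = 11.891342/sin(14.2071°) = 48.451544
C = V + |VC|·bis = (-73.2247,-6.3345)
T_A = V + ((C−V)·d_A)·d_A = V + 46.9697·d_A = (-70.4757,5.2347)
T_B = V + ((C−V)·d_B)·d_B = V + 46.9697·d_B = (-70.1375,-17.8181)
sweep = 180° − θ = 151.5858°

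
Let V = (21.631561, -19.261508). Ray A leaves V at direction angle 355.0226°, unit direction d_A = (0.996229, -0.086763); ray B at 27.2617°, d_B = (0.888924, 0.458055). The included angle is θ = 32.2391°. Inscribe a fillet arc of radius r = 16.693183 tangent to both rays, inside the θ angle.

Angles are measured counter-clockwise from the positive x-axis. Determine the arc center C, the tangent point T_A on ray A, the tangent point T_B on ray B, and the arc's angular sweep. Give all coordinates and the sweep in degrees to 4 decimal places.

center=(80.6230,-7.6428) T_A=(79.1747,-24.2730) T_B=(72.9766,7.1962) sweep=147.7609

bisector direction at 11.1422° = (0.981151,0.193244)
center distance |VC| = r/sin(θ/2) = 16.693183/sin(16.1196°) = 60.124747
C = V + |VC|·bis = (80.6230,-7.6428)
T_A = V + ((C−V)·d_A)·d_A = V + 57.7609·d_A = (79.1747,-24.2730)
T_B = V + ((C−V)·d_B)·d_B = V + 57.7609·d_B = (72.9766,7.1962)
sweep = 180° − θ = 147.7609°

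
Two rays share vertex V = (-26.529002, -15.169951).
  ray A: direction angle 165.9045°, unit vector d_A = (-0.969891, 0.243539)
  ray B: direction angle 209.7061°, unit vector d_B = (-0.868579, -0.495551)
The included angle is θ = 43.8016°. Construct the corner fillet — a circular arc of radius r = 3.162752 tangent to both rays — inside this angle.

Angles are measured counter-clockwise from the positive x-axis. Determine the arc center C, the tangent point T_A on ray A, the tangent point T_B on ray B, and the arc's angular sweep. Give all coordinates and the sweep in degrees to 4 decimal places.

bisector direction at 187.8053° = (-0.990735,-0.135807)
center distance |VC| = r/sin(θ/2) = 3.162752/sin(21.9008°) = 8.479211
C = V + |VC|·bis = (-34.9297,-16.3215)
T_A = V + ((C−V)·d_A)·d_A = V + 7.8673·d_A = (-34.1594,-13.2540)
T_B = V + ((C−V)·d_B)·d_B = V + 7.8673·d_B = (-33.3624,-19.0686)
sweep = 180° − θ = 136.1984°

center=(-34.9297,-16.3215) T_A=(-34.1594,-13.2540) T_B=(-33.3624,-19.0686) sweep=136.1984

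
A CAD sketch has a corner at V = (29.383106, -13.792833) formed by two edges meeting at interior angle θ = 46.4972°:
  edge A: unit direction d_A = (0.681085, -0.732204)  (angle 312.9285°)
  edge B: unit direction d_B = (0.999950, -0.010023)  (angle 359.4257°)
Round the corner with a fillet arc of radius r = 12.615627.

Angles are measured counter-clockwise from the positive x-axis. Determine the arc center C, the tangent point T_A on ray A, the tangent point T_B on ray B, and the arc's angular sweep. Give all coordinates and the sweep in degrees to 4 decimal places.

center=(58.6208,-26.7022) T_A=(49.3836,-35.2945) T_B=(58.7473,-14.0872) sweep=133.5028

bisector direction at 336.1771° = (0.914798,-0.403911)
center distance |VC| = r/sin(θ/2) = 12.615627/sin(23.2486°) = 31.960838
C = V + |VC|·bis = (58.6208,-26.7022)
T_A = V + ((C−V)·d_A)·d_A = V + 29.3656·d_A = (49.3836,-35.2945)
T_B = V + ((C−V)·d_B)·d_B = V + 29.3656·d_B = (58.7473,-14.0872)
sweep = 180° − θ = 133.5028°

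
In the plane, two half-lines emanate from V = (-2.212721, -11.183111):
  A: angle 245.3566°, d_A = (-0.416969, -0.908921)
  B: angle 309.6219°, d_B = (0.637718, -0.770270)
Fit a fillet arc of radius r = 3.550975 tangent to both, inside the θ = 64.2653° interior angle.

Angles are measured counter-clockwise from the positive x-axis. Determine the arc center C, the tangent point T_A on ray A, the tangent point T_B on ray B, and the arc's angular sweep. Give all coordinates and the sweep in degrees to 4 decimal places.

center=(-1.3425,-17.8024) T_A=(-4.5701,-16.3218) T_B=(1.3927,-15.5379) sweep=115.7347

bisector direction at 277.4892° = (0.130340,-0.991469)
center distance |VC| = r/sin(θ/2) = 3.550975/sin(32.1326°) = 6.676256
C = V + |VC|·bis = (-1.3425,-17.8024)
T_A = V + ((C−V)·d_A)·d_A = V + 5.6536·d_A = (-4.5701,-16.3218)
T_B = V + ((C−V)·d_B)·d_B = V + 5.6536·d_B = (1.3927,-15.5379)
sweep = 180° − θ = 115.7347°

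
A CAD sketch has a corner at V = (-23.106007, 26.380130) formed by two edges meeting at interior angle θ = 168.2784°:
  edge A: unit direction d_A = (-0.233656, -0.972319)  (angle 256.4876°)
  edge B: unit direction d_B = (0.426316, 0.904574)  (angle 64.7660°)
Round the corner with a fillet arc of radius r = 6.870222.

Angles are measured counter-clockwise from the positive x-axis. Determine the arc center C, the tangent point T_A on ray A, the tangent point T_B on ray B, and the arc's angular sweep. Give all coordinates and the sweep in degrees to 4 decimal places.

center=(-16.5907,24.0892) T_A=(-23.2708,25.6944) T_B=(-22.8054,27.0181) sweep=11.7216

bisector direction at 340.6268° = (0.943378,-0.331720)
center distance |VC| = r/sin(θ/2) = 6.870222/sin(84.1392°) = 6.906322
C = V + |VC|·bis = (-16.5907,24.0892)
T_A = V + ((C−V)·d_A)·d_A = V + 0.7052·d_A = (-23.2708,25.6944)
T_B = V + ((C−V)·d_B)·d_B = V + 0.7052·d_B = (-22.8054,27.0181)
sweep = 180° − θ = 11.7216°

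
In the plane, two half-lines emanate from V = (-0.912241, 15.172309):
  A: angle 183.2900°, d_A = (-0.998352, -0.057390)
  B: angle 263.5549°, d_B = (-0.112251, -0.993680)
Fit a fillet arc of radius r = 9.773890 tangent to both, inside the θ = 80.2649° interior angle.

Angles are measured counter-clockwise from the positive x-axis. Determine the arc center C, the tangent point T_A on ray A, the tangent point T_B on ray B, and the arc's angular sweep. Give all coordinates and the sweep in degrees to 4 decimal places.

bisector direction at 223.4224° = (-0.726305,-0.687372)
center distance |VC| = r/sin(θ/2) = 9.773890/sin(40.1324°) = 15.163739
C = V + |VC|·bis = (-11.9257,4.7492)
T_A = V + ((C−V)·d_A)·d_A = V + 11.5935·d_A = (-12.4867,14.5070)
T_B = V + ((C−V)·d_B)·d_B = V + 11.5935·d_B = (-2.2136,3.6520)
sweep = 180° − θ = 99.7351°

center=(-11.9257,4.7492) T_A=(-12.4867,14.5070) T_B=(-2.2136,3.6520) sweep=99.7351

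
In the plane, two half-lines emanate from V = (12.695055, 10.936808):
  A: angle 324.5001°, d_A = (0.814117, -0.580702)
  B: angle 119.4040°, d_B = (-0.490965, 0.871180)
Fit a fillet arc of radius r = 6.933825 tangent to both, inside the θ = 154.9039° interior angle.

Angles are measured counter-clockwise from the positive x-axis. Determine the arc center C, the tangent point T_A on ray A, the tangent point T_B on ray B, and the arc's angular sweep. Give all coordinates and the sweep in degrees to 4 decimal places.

center=(17.9780,15.6856) T_A=(13.9515,10.0406) T_B=(11.9374,12.2813) sweep=25.0961

bisector direction at 41.9520° = (0.743705,0.668508)
center distance |VC| = r/sin(θ/2) = 6.933825/sin(77.4519°) = 7.103498
C = V + |VC|·bis = (17.9780,15.6856)
T_A = V + ((C−V)·d_A)·d_A = V + 1.5433·d_A = (13.9515,10.0406)
T_B = V + ((C−V)·d_B)·d_B = V + 1.5433·d_B = (11.9374,12.2813)
sweep = 180° − θ = 25.0961°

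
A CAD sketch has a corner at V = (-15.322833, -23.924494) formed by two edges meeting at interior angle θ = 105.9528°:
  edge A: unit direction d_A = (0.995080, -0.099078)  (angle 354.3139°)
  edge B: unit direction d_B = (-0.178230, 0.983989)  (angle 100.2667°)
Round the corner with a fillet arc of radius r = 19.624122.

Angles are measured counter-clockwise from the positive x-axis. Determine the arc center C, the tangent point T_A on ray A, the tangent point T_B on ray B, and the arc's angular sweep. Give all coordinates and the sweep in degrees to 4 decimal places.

bisector direction at 47.2903° = (0.678284,0.734800)
center distance |VC| = r/sin(θ/2) = 19.624122/sin(52.9764°) = 24.579694
C = V + |VC|·bis = (1.3492,-5.8633)
T_A = V + ((C−V)·d_A)·d_A = V + 14.8005·d_A = (-0.5951,-25.3909)
T_B = V + ((C−V)·d_B)·d_B = V + 14.8005·d_B = (-17.9607,-9.3610)
sweep = 180° − θ = 74.0472°

center=(1.3492,-5.8633) T_A=(-0.5951,-25.3909) T_B=(-17.9607,-9.3610) sweep=74.0472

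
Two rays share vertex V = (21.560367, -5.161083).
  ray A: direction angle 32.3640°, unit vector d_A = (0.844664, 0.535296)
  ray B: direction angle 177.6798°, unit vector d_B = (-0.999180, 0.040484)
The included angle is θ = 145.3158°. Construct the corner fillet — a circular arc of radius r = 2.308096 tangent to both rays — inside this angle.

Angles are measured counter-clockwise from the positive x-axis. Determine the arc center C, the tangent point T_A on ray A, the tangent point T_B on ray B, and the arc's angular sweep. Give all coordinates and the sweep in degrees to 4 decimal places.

center=(20.9336,-2.8257) T_A=(22.1692,-4.7753) T_B=(20.8402,-5.1319) sweep=34.6842

bisector direction at 105.0219° = (-0.259188,0.965827)
center distance |VC| = r/sin(θ/2) = 2.308096/sin(72.6579°) = 2.418014
C = V + |VC|·bis = (20.9336,-2.8257)
T_A = V + ((C−V)·d_A)·d_A = V + 0.7208·d_A = (22.1692,-4.7753)
T_B = V + ((C−V)·d_B)·d_B = V + 0.7208·d_B = (20.8402,-5.1319)
sweep = 180° − θ = 34.6842°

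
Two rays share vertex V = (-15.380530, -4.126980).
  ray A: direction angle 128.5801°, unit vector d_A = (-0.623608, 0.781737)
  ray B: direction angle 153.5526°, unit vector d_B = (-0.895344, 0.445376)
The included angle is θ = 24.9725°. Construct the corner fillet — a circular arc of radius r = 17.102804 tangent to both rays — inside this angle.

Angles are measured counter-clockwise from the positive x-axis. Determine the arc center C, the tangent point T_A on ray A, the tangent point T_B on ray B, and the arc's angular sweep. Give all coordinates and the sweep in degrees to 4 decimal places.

center=(-76.9138,45.5838) T_A=(-63.5440,56.2493) T_B=(-84.5310,30.2710) sweep=155.0275

bisector direction at 141.0663° = (-0.777874,0.628420)
center distance |VC| = r/sin(θ/2) = 17.102804/sin(12.4863°) = 79.104457
C = V + |VC|·bis = (-76.9138,45.5838)
T_A = V + ((C−V)·d_A)·d_A = V + 77.2335·d_A = (-63.5440,56.2493)
T_B = V + ((C−V)·d_B)·d_B = V + 77.2335·d_B = (-84.5310,30.2710)
sweep = 180° − θ = 155.0275°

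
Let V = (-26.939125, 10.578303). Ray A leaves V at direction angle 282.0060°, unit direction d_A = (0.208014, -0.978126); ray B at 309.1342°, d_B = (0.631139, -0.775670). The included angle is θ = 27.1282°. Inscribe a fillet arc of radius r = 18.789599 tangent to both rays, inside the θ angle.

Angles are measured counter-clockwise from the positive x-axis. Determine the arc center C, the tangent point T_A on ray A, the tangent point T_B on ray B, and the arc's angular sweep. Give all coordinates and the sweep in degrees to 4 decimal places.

center=(7.6397,-61.6900) T_A=(-10.7389,-65.5985) T_B=(22.2142,-49.8312) sweep=152.8718

bisector direction at 295.5701° = (0.431615,-0.902058)
center distance |VC| = r/sin(θ/2) = 18.789599/sin(13.5641°) = 80.114926
C = V + |VC|·bis = (7.6397,-61.6900)
T_A = V + ((C−V)·d_A)·d_A = V + 77.8804·d_A = (-10.7389,-65.5985)
T_B = V + ((C−V)·d_B)·d_B = V + 77.8804·d_B = (22.2142,-49.8312)
sweep = 180° − θ = 152.8718°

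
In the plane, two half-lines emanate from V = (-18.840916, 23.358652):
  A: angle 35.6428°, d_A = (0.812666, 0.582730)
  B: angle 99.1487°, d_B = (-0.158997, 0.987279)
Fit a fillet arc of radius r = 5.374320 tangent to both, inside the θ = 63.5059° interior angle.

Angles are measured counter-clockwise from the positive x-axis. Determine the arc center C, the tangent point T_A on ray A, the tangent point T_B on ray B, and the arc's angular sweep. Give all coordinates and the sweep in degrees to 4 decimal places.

center=(-14.9157,32.7865) T_A=(-11.7839,28.4190) T_B=(-20.2216,31.9320) sweep=116.4941

bisector direction at 67.3957° = (0.384364,0.923182)
center distance |VC| = r/sin(θ/2) = 5.374320/sin(31.7529°) = 10.212335
C = V + |VC|·bis = (-14.9157,32.7865)
T_A = V + ((C−V)·d_A)·d_A = V + 8.6838·d_A = (-11.7839,28.4190)
T_B = V + ((C−V)·d_B)·d_B = V + 8.6838·d_B = (-20.2216,31.9320)
sweep = 180° − θ = 116.4941°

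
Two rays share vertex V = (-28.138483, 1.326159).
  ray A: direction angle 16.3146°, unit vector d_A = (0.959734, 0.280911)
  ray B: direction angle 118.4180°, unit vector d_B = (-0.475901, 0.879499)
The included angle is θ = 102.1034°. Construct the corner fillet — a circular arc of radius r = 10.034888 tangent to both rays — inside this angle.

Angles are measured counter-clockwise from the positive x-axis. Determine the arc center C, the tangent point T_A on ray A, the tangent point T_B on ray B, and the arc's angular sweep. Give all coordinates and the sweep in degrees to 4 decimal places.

center=(-23.1729,13.2355) T_A=(-20.3540,3.6047) T_B=(-31.9986,8.4599) sweep=77.8966

bisector direction at 67.3663° = (0.384838,0.922984)
center distance |VC| = r/sin(θ/2) = 10.034888/sin(51.0517°) = 12.903065
C = V + |VC|·bis = (-23.1729,13.2355)
T_A = V + ((C−V)·d_A)·d_A = V + 8.1111·d_A = (-20.3540,3.6047)
T_B = V + ((C−V)·d_B)·d_B = V + 8.1111·d_B = (-31.9986,8.4599)
sweep = 180° − θ = 77.8966°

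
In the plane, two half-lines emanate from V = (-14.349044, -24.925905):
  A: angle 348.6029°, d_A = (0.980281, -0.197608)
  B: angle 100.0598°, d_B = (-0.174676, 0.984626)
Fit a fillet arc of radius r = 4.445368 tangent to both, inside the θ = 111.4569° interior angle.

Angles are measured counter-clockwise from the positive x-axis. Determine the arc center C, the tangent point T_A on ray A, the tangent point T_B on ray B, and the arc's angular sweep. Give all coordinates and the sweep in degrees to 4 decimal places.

bisector direction at 44.3313° = (0.715310,0.698807)
center distance |VC| = r/sin(θ/2) = 4.445368/sin(55.7285°) = 5.379340
C = V + |VC|·bis = (-10.5011,-21.1668)
T_A = V + ((C−V)·d_A)·d_A = V + 3.0292·d_A = (-11.3796,-25.5245)
T_B = V + ((C−V)·d_B)·d_B = V + 3.0292·d_B = (-14.8782,-21.9433)
sweep = 180° − θ = 68.5431°

center=(-10.5011,-21.1668) T_A=(-11.3796,-25.5245) T_B=(-14.8782,-21.9433) sweep=68.5431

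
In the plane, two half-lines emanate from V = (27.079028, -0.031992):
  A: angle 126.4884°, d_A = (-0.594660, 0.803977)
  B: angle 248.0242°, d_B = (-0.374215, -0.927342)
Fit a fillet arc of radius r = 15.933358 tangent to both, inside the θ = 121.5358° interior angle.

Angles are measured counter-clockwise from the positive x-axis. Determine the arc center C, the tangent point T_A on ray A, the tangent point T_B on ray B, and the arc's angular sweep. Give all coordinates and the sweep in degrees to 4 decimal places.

bisector direction at 187.2563° = (-0.991991,-0.126308)
center distance |VC| = r/sin(θ/2) = 15.933358/sin(60.7679°) = 18.258618
C = V + |VC|·bis = (8.9666,-2.3382)
T_A = V + ((C−V)·d_A)·d_A = V + 8.9166·d_A = (21.7767,7.1367)
T_B = V + ((C−V)·d_B)·d_B = V + 8.9166·d_B = (23.7423,-8.3007)
sweep = 180° − θ = 58.4642°

center=(8.9666,-2.3382) T_A=(21.7767,7.1367) T_B=(23.7423,-8.3007) sweep=58.4642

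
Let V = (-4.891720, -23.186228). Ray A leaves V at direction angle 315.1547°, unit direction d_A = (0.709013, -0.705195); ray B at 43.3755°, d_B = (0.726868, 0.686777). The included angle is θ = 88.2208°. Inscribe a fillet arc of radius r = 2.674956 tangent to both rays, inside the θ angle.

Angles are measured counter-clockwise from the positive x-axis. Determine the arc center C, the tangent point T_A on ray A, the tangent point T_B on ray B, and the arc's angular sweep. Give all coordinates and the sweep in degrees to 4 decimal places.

center=(-1.0489,-23.2355) T_A=(-2.9353,-25.1321) T_B=(-2.8860,-21.2912) sweep=91.7792

bisector direction at 359.2651° = (0.999918,-0.012826)
center distance |VC| = r/sin(θ/2) = 2.674956/sin(44.1104°) = 3.843089
C = V + |VC|·bis = (-1.0489,-23.2355)
T_A = V + ((C−V)·d_A)·d_A = V + 2.7593·d_A = (-2.9353,-25.1321)
T_B = V + ((C−V)·d_B)·d_B = V + 2.7593·d_B = (-2.8860,-21.2912)
sweep = 180° − θ = 91.7792°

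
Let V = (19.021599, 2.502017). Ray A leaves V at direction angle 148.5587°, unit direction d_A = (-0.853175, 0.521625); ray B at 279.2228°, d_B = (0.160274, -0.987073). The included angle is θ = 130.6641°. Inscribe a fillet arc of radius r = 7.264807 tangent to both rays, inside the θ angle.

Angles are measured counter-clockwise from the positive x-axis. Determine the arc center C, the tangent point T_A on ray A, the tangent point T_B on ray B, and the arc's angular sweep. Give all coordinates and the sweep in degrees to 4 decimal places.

center=(12.3855,-1.9557) T_A=(16.1750,4.2424) T_B=(19.5564,-0.7914) sweep=49.3359

bisector direction at 213.8907° = (-0.830102,-0.557611)
center distance |VC| = r/sin(θ/2) = 7.264807/sin(65.3320°) = 7.994358
C = V + |VC|·bis = (12.3855,-1.9557)
T_A = V + ((C−V)·d_A)·d_A = V + 3.3365·d_A = (16.1750,4.2424)
T_B = V + ((C−V)·d_B)·d_B = V + 3.3365·d_B = (19.5564,-0.7914)
sweep = 180° − θ = 49.3359°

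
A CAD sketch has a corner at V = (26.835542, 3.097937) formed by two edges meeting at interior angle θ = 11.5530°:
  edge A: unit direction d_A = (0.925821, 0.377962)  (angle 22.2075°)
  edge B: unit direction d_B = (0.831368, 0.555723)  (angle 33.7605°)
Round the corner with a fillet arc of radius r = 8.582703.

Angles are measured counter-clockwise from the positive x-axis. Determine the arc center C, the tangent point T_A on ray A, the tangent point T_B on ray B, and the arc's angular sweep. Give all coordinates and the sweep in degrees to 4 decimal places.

center=(102.1394,43.1107) T_A=(105.3833,35.1647) T_B=(97.3698,50.2461) sweep=168.4470

bisector direction at 27.9840° = (0.883079,0.469225)
center distance |VC| = r/sin(θ/2) = 8.582703/sin(5.7765°) = 85.274252
C = V + |VC|·bis = (102.1394,43.1107)
T_A = V + ((C−V)·d_A)·d_A = V + 84.8412·d_A = (105.3833,35.1647)
T_B = V + ((C−V)·d_B)·d_B = V + 84.8412·d_B = (97.3698,50.2461)
sweep = 180° − θ = 168.4470°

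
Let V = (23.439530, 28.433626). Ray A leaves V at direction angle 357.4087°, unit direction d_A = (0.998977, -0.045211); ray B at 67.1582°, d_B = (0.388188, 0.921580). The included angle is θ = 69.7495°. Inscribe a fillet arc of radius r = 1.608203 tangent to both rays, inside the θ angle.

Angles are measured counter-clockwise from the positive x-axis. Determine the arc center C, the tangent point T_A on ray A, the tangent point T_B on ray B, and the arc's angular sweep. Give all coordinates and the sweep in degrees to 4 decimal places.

center=(25.8174,29.9359) T_A=(25.7446,28.3293) T_B=(24.3353,30.5601) sweep=110.2505

bisector direction at 32.2834° = (0.845416,0.534108)
center distance |VC| = r/sin(θ/2) = 1.608203/sin(34.8747°) = 2.812604
C = V + |VC|·bis = (25.8174,29.9359)
T_A = V + ((C−V)·d_A)·d_A = V + 2.3075·d_A = (25.7446,28.3293)
T_B = V + ((C−V)·d_B)·d_B = V + 2.3075·d_B = (24.3353,30.5601)
sweep = 180° − θ = 110.2505°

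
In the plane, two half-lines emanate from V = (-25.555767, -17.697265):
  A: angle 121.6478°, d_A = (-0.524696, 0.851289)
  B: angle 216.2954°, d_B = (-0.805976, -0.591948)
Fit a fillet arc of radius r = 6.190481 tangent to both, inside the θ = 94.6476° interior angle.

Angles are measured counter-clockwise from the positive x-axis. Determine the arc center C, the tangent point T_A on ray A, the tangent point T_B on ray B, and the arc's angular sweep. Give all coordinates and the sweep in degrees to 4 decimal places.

bisector direction at 168.9716° = (-0.981532,0.191296)
center distance |VC| = r/sin(θ/2) = 6.190481/sin(47.3238°) = 8.420175
C = V + |VC|·bis = (-33.8204,-16.0865)
T_A = V + ((C−V)·d_A)·d_A = V + 5.7077·d_A = (-28.5506,-12.8384)
T_B = V + ((C−V)·d_B)·d_B = V + 5.7077·d_B = (-30.1560,-21.0759)
sweep = 180° − θ = 85.3524°

center=(-33.8204,-16.0865) T_A=(-28.5506,-12.8384) T_B=(-30.1560,-21.0759) sweep=85.3524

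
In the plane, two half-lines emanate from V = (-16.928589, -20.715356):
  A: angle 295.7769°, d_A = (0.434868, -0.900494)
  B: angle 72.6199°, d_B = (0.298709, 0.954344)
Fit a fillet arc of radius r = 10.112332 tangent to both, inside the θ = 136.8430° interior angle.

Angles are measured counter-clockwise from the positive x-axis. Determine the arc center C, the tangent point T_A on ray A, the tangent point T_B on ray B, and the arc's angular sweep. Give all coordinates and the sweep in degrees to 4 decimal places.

center=(-6.0833,-19.9192) T_A=(-15.1894,-24.3168) T_B=(-15.7339,-16.8986) sweep=43.1570

bisector direction at 4.1984° = (0.997317,0.073210)
center distance |VC| = r/sin(θ/2) = 10.112332/sin(68.4215°) = 10.874474
C = V + |VC|·bis = (-6.0833,-19.9192)
T_A = V + ((C−V)·d_A)·d_A = V + 3.9994·d_A = (-15.1894,-24.3168)
T_B = V + ((C−V)·d_B)·d_B = V + 3.9994·d_B = (-15.7339,-16.8986)
sweep = 180° − θ = 43.1570°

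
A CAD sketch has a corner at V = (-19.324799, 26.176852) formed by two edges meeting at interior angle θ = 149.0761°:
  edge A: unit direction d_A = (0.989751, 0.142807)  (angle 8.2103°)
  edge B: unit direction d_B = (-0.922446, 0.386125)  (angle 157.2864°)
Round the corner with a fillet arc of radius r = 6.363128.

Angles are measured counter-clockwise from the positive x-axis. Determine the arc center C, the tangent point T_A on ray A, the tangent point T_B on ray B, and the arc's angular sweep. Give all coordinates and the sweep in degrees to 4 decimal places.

bisector direction at 82.7484° = (0.126228,0.992001)
center distance |VC| = r/sin(θ/2) = 6.363128/sin(74.5380°) = 6.602072
C = V + |VC|·bis = (-18.4914,32.7261)
T_A = V + ((C−V)·d_A)·d_A = V + 1.7601·d_A = (-17.5827,26.4282)
T_B = V + ((C−V)·d_B)·d_B = V + 1.7601·d_B = (-20.9484,26.8565)
sweep = 180° − θ = 30.9239°

center=(-18.4914,32.7261) T_A=(-17.5827,26.4282) T_B=(-20.9484,26.8565) sweep=30.9239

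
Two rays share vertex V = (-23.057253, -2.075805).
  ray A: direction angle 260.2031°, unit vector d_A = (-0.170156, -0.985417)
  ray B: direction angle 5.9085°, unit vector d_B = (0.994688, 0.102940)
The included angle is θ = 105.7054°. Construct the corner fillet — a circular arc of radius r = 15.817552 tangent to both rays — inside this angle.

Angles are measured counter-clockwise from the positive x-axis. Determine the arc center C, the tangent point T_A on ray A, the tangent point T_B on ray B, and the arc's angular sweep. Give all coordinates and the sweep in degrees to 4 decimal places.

bisector direction at 313.0558° = (0.682710,-0.730689)
center distance |VC| = r/sin(θ/2) = 15.817552/sin(52.8527°) = 19.844230
C = V + |VC|·bis = (-9.5094,-16.5758)
T_A = V + ((C−V)·d_A)·d_A = V + 11.9833·d_A = (-25.0963,-13.8843)
T_B = V + ((C−V)·d_B)·d_B = V + 11.9833·d_B = (-11.1377,-0.8422)
sweep = 180° − θ = 74.2946°

center=(-9.5094,-16.5758) T_A=(-25.0963,-13.8843) T_B=(-11.1377,-0.8422) sweep=74.2946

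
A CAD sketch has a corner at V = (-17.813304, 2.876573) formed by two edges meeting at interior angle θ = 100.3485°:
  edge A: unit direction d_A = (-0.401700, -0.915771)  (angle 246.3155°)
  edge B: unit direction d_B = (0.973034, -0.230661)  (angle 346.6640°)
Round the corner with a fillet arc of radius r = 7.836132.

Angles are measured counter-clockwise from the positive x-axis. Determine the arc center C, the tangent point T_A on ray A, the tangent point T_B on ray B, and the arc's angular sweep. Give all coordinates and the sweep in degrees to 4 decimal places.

center=(-13.2622,-6.2556) T_A=(-20.4383,-3.1078) T_B=(-11.4547,1.3693) sweep=79.6515

bisector direction at 296.4898° = (0.446038,-0.895014)
center distance |VC| = r/sin(θ/2) = 7.836132/sin(50.1743°) = 10.203353
C = V + |VC|·bis = (-13.2622,-6.2556)
T_A = V + ((C−V)·d_A)·d_A = V + 6.5348·d_A = (-20.4383,-3.1078)
T_B = V + ((C−V)·d_B)·d_B = V + 6.5348·d_B = (-11.4547,1.3693)
sweep = 180° − θ = 79.6515°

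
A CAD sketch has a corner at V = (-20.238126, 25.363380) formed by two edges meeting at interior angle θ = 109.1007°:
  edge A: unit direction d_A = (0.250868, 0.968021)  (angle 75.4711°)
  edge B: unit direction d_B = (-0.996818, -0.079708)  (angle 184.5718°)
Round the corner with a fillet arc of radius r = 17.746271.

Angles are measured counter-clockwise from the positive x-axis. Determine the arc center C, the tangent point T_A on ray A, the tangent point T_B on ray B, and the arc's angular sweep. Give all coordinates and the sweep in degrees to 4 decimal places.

center=(-34.2472,42.0461) T_A=(-17.0685,37.5941) T_B=(-32.8327,24.3563) sweep=70.8993

bisector direction at 130.0215° = (-0.643074,0.765804)
center distance |VC| = r/sin(θ/2) = 17.746271/sin(54.5504°) = 21.784576
C = V + |VC|·bis = (-34.2472,42.0461)
T_A = V + ((C−V)·d_A)·d_A = V + 12.6348·d_A = (-17.0685,37.5941)
T_B = V + ((C−V)·d_B)·d_B = V + 12.6348·d_B = (-32.8327,24.3563)
sweep = 180° − θ = 70.8993°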